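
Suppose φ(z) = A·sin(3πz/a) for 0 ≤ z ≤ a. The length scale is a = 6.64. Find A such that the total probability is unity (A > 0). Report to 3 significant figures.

We need A² ∫|f|² dz = 1, taking the integral from 0 to a.
With φ = A·sin(3πz/a), the integral evaluates to A²·[a/2].
With a = 6.64: A² = 0.3012 and A = 0.5488.

A ≈ 0.549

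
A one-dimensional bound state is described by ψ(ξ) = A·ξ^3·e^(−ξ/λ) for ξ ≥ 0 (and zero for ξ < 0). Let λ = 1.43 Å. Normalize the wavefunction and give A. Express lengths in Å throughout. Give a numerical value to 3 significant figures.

We need A² ∫|f|² dξ = 1, taking the integral from 0 to ∞.
With ψ = A·ξ^3·e^(−ξ/λ), the integral evaluates to A²·[45·λ^7/8].
So A² = (45·λ^7/8)^(−1).
With λ = 1.43: A² = 0.01454 and A = 0.1206.

A ≈ 0.121 Å^(-7/2)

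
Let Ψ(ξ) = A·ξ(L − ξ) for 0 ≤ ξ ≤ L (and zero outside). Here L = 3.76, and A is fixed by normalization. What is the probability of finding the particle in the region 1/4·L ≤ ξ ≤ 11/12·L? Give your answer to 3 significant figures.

The probability is P = ∫ |Ψ|² dξ over [1/4·L, 11/12·L].
Since A² = 1/(L^5/30), this is the region integral divided by the full normalization integral.
Substituting u = ξ/L, A² and the length scale cancel in the ratio: P = ∫_{1/4}^{11/12} u^2·(1 - u)^2 du / ∫_{0}^{1} u^2·(1 - u)^2 du.
An antiderivative of u^2·(1 - u)^2 is u^3·(6·u^2 - 15·u + 10)/30; evaluating from 1/4 to 11/12 gives ≈ 0.029713, while the full integral is 1/30.
Taking the ratio, P = 4621/5184.

P ≈ 0.891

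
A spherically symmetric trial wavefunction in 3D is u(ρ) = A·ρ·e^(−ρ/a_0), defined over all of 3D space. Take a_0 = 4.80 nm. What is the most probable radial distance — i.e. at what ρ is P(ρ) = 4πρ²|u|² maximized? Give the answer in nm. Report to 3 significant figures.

Set d/dρ [P(ρ) = 4πρ²|u|²] = 0 and solve for ρ > 0.
Solving yields ρ = 2·a_0.
With a_0 = 4.80, the most probable radial distance is 9.600 nm.

ρ ≈ 9.60 nm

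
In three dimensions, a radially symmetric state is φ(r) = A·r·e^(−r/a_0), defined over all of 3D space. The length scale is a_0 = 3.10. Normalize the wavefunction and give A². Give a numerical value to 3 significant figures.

A^2 ≈ 0.000371

Require ∫ |φ|² 4πr² dr = 1 over the whole domain.
(Spherical symmetry: dV = 4πr² dr.)
Recall ∫₀^∞ r^m e^(−r/β) dr = m!·β^(m+1), carrying out the integral gives A² · 3·π·a_0^5.
Plugging in a_0 = 3.10 yields A = 0.01925.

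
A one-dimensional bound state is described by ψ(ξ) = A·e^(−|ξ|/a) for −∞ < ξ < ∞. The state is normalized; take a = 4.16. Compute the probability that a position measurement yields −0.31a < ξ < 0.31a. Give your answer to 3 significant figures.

P ≈ 0.462

|ψ|² is the probability density, so P = ∫_{−0.31a}^{0.31a} |ψ|² dξ.
The normalization integral ∫|ψ|²dξ over the whole domain equals a·A², and A² cancels in the ratio.
By symmetry take twice the ξ ≥ 0 contribution in numerator and denominator; the 2's cancel. In terms of u = ξ/a (A² and the length scale cancel between numerator and denominator), P = [∫_{0}^{0.31} e^(-2·u) du] / [∫_{0}^{∞} e^(-2·u) du].
With ∫ e^(-2·u) du = -e^(-2·u)/2 + C, the region integral is 1/2 - e^(-31/50)/2 and the full one is 1/2.
Evaluating gives P = 0.4621.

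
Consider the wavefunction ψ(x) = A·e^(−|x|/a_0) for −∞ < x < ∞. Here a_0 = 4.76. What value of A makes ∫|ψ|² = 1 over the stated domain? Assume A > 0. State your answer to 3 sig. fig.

Require ∫ |ψ|² dx = 1 over the whole domain.
Recall ∫₀^∞ x^m e^(−x/β) dx = m!·β^(m+1), the integral (without the A² prefactor) comes out to a_0.
Hence A² = 1/[a_0].
Substituting a_0 = 4.76 gives A² = 0.2101, so A = 0.4583.

A ≈ 0.458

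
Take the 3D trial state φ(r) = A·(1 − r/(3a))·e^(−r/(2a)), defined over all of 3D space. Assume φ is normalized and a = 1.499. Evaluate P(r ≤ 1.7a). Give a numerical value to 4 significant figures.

P ≈ 0.2877

With dV = 4πr²dr, the probability is ∫|φ|² dV over r ≤ 1.7a.
The full normalization integral is A²·[8·π·a^3/3] = 1, fixing A².
In terms of u = r/a (A², 4π and the length scale all cancel between numerator and denominator), P = [∫_{0}^{1.7} u^2·(1 - u/3)^2·e^(-u) du] / [∫_{0}^{∞} u^2·(1 - u/3)^2·e^(-u) du].
An antiderivative of u^2·(1 - u/3)^2·e^(-u) is (-u^4 + 2·u^3 - 3·u^2 - 6·u - 6)·e^(-u)/9; evaluating from 0 to 1.7 gives ≈ 0.191769, while the full integral is 2/3.
Taking the ratio yields P = 0.28765.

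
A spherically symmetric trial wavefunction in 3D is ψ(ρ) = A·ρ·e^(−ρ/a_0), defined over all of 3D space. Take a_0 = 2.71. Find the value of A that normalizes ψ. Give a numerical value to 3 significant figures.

A ≈ 0.0269

We need A² ∫|f|² 4πρ² dρ = 1, taking the integral from 0 to ∞.
The angular integral contributes 4π, leaving ∫₀^∞ ρ²|ψ|² dρ.
Using ∫₀^∞ ρⁿ e^(−αρ) dρ = n!/αⁿ⁺¹, carrying out the integral gives A² · 3·π·a_0^5.
Substituting a_0 = 2.71 gives A² = 0.0007259, so A = 0.02694.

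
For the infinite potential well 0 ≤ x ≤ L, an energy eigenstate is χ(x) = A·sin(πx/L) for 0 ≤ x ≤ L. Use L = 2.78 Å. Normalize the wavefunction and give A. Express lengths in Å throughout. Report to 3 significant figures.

A ≈ 0.848 Å^(-1/2)

Require ∫ |χ|² dx = 1 over the whole domain.
With ∫₀^L sin²(nπx/L) dx = L/2, the integral (without the A² prefactor) comes out to L/2.
So A² = (L/2)^(−1).
Plugging in L = 2.78 yields A = 0.8482.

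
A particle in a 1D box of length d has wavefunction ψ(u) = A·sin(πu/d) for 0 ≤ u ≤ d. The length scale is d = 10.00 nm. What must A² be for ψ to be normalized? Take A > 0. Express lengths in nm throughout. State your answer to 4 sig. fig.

Normalization requires ∫|ψ|² du = 1, integrated from 0 to d.
With ψ = A·sin(πu/d), the integral evaluates to A²·[d/2].
Setting this equal to 1 gives A² = 1/(d/2).
Substituting d = 10.00 gives A² = 0.20000, so A = 0.44721.

A^2 ≈ 0.2000 nm^(-1)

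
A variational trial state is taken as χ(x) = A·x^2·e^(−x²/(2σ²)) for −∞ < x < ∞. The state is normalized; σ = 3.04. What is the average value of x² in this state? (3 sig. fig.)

By definition ⟨x²⟩ = ∫ x^2 |χ(x)|² dx.
Since the A² factors cancel between numerator and denominator, ⟨x²⟩ = 5·σ^2/2.
Putting σ = 3.04 gives 23.10.

⟨x^2⟩ ≈ 23.1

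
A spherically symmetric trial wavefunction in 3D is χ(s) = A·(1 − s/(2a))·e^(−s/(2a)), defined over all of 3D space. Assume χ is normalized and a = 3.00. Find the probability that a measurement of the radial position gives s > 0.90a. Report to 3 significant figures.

P ≈ 0.970

With dV = 4πs²ds, the probability is ∫|χ|² dV over s > 0.90a.
The full normalization integral is A²·[8·π·a^3] = 1, fixing A².
In terms of u = s/a (A², 4π and the length scale all cancel between numerator and denominator), P = [∫_{0.90}^{∞} u^2·(1 - u/2)^2·e^(-u) du] / [∫_{0}^{∞} u^2·(1 - u/2)^2·e^(-u) du].
An antiderivative of u^2·(1 - u/2)^2·e^(-u) is -(u^4/4 + u^2 + 2·u + 2)·e^(-u); evaluating from 0.90 to ∞ gives ≈ 1.9410, while the full integral is 2.
The region integral divided by the full integral gives P = 0.9705.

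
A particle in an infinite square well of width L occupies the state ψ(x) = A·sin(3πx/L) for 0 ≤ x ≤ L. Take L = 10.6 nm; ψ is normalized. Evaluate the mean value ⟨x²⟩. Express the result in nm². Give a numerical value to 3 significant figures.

⟨x^2⟩ ≈ 36.8 nm^2

The expectation value is the |ψ|²-weighted average of x^2: ∫ x^2|ψ|² dx.
The ratio of the moment integral to the normalization integral gives ⟨x²⟩ = -L^2/(18·π^2) + L^2/3.
With L = 10.6, ⟨x^2⟩ = 36.82.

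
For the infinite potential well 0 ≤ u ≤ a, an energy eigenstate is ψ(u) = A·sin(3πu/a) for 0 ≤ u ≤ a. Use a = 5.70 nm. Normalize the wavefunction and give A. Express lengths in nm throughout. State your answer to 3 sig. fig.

A ≈ 0.592 nm^(-1/2)

We need A² ∫|f|² du = 1, taking the integral from 0 to a.
Using sin²θ = (1 − cos 2θ)/2, the integral (without the A² prefactor) comes out to a/2.
With a = 5.70: A² = 0.3509 and A = 0.5923.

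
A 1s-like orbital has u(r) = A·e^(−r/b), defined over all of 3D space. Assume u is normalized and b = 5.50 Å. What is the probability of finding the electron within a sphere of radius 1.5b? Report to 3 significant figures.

P ≈ 0.577

With dV = 4πr²dr, the probability is ∫|u|² dV over r ≤ 1.5b.
Normalization gives A² = 1/(π·b^3).
In terms of t = r/b (A², 4π and the length scale all cancel between numerator and denominator), P = [∫_{0}^{1.5} t^2·e^(-2·t) dt] / [∫_{0}^{∞} t^2·e^(-2·t) dt].
An antiderivative of t^2·e^(-2·t) is -(2·t^2 + 2·t + 1)·e^(-2·t)/4; evaluating from 0 to 1.5 gives 1/4 - 17·e^(-3)/8, while the full integral is 1/4.
The region integral divided by the full integral gives P = 0.5768.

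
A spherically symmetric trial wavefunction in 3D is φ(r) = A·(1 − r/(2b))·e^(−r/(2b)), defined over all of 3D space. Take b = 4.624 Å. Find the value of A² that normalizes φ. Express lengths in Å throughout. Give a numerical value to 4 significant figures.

The normalization condition is ∫|φ|² 4πr² dr = 1 from 0 to ∞.
In 3D with spherical symmetry the volume element is 4πr² dr.
With ∫₀^∞ r^4 e^(−αr) dr = 4!/α^5, with φ = A·(1 − r/(2b))·e^(−r/(2b)), the integral evaluates to A²·[8·π·b^3].
With b = 4.624: A² = 0.00040245 and A = 0.020061.

A^2 ≈ 0.0004024 Å^(-3)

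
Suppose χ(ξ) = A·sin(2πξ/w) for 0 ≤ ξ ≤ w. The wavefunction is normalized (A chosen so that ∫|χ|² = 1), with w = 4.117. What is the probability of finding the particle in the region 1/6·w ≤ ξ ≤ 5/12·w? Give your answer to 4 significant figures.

|χ|² is the probability density, so P = ∫_{1/6·w}^{5/12·w} |χ|² dξ.
The normalization integral ∫|χ|²dξ over the whole domain equals w/2·A², and A² cancels in the ratio.
Let u = ξ/w; then A² and the length scale cancel, so P = ∫_{1/6}^{5/12} sin(2·π·u)^2 du ÷ ∫_{0}^{1} sin(2·π·u)^2 du.
Using ∫ sin(2·π·u)^2 du = u/2 - sin(4·π·u)/(8·π), the numerator is √(3)/(8·π) + 1/8 and the denominator is 1/2.
This works out to P = (√(3) + π)/(4·π).

P ≈ 0.3878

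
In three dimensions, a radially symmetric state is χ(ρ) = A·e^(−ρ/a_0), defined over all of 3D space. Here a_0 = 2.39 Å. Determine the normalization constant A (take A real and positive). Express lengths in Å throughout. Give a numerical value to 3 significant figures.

We need A² ∫|f|² 4πρ² dρ = 1, taking the integral from 0 to ∞.
The integral (without the A² prefactor) comes out to π·a_0^3.
So A² = (π·a_0^3)^(−1).
Plugging in a_0 = 2.39 yields A = 0.1527.

A ≈ 0.153 Å^(-3/2)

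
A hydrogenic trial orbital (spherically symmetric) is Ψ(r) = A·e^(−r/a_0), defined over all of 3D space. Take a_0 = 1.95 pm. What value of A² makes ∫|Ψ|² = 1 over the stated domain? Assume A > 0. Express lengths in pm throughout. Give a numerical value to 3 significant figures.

The normalization condition is ∫|Ψ|² 4πr² dr = 1 from 0 to ∞.
In 3D with spherical symmetry the volume element is 4πr² dr.
Using ∫₀^∞ rⁿ e^(−αr) dr = n!/αⁿ⁺¹, carrying out the integral gives A² · π·a_0^3.
With a_0 = 1.95: A² = 0.04293 and A = 0.2072.

A^2 ≈ 0.0429 pm^(-3)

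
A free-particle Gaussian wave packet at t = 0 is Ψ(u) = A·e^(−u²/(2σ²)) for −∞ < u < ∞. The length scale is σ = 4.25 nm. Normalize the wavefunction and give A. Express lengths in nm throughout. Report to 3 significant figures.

A ≈ 0.364 nm^(-1/2)

Require ∫ |Ψ|² du = 1 over the whole domain.
With Ψ = A·e^(−u²/(2σ²)), the integral evaluates to A²·[√(π)·σ].
Setting this equal to 1 gives A² = 1/(√(π)·σ).
Substituting σ = 4.25 gives A² = 0.1328, so A = 0.3643.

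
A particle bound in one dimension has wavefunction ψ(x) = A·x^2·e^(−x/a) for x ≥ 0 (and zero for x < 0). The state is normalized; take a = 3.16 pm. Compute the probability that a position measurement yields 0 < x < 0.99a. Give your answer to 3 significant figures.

P = ∫_{0}^{0.99a} |ψ(x)|² dx.
With A² fixed by ∫|ψ|² = 1, i.e. A² = (3·a^5/4)^(−1), substitute and integrate.
In terms of u = x/a (A² and the length scale cancel between numerator and denominator), P = [∫_{0}^{0.99} u^4·e^(-2·u) du] / [∫_{0}^{∞} u^4·e^(-2·u) du].
An antiderivative of u^4·e^(-2·u) is -(u^4/2 + u^3 + 3·u^2/2 + 3·u/2 + 3/4)·e^(-2·u); evaluating from 0 to 0.99 gives ≈ 0.038150, while the full integral is 3/4.
Taking the ratio, P = 0.05087.

P ≈ 0.0509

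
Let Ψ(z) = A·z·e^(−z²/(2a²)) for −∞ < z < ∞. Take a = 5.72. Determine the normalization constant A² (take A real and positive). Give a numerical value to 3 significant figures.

We need A² ∫|f|² dz = 1, taking the integral from −∞ to ∞.
∫|Ψ|² dz = A²·(√(π)·a^3/2).
Plugging in a = 5.72 yields A = 0.07765.

A^2 ≈ 0.00603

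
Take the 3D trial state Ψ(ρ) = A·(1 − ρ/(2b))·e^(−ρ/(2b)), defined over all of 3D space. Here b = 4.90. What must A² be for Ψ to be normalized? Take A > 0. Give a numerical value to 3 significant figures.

A^2 ≈ 0.000338

We need A² ∫|f|² 4πρ² dρ = 1, taking the integral from 0 to ∞.
With ∫₀^∞ ρ^4 e^(−αρ) dρ = 4!/α^5, carrying out the integral gives A² · 8·π·b^3.
Hence A² = 1/[8·π·b^3].
With b = 4.90: A² = 0.0003382 and A = 0.01839.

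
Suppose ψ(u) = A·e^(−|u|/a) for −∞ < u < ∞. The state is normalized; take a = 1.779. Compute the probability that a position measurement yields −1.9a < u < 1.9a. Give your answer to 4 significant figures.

|ψ|² is the probability density, so P = ∫_{−1.9a}^{1.9a} |ψ|² du.
Since A² = 1/(a), this is the region integral divided by the full normalization integral.
By symmetry take twice the u ≥ 0 contribution in numerator and denominator; the 2's cancel. Substituting t = u/a, A² and the length scale cancel in the ratio: P = ∫_{0}^{1.9} e^(-2·t) dt / ∫_{0}^{∞} e^(-2·t) dt.
An antiderivative of e^(-2·t) is -e^(-2·t)/2; evaluating from 0 to 1.9 gives 1/2 - e^(-19/5)/2, while the full integral is 1/2.
This works out to P = 0.97763.

P ≈ 0.9776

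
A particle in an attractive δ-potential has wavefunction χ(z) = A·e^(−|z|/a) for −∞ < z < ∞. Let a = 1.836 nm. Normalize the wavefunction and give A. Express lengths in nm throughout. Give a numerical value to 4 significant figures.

Require ∫ |χ|² dz = 1 over the whole domain.
With ∫₀^∞ z^0 e^(−αz) dz = 0!/α^1, ∫|χ|² dz = A²·(a).
Setting this equal to 1 gives A² = 1/(a).
Plugging in a = 1.836 yields A = 0.73801.

A ≈ 0.7380 nm^(-1/2)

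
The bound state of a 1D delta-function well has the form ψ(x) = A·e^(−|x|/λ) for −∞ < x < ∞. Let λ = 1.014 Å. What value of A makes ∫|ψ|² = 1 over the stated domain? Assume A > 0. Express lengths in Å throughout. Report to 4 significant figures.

The normalization condition is ∫|ψ|² dx = 1 from −∞ to ∞.
Carrying out the integral gives A² · λ.
So A² = (λ)^(−1).
Substituting λ = 1.014 gives A² = 0.98619, so A = 0.99307.

A ≈ 0.9931 Å^(-1/2)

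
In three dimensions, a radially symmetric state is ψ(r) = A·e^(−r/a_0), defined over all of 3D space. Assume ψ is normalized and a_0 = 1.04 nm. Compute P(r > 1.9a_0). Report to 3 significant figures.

P ≈ 0.269

P = ∫ |ψ|² 4πr² dr over r > 1.9a_0.
A² is fixed by ∫₀^∞ 4πr²|ψ|² dr = 1, i.e. A² = (π·a_0^3)^(−1).
Substituting u = r/a_0, A², 4π and the length scale all cancel in the ratio: P = ∫_{1.9}^{∞} u^2·e^(-2·u) du / ∫_{0}^{∞} u^2·e^(-2·u) du.
An antiderivative of u^2·e^(-2·u) is -(2·u^2 + 2·u + 1)·e^(-2·u)/4; evaluating from 1.9 to ∞ gives 601·e^(-19/5)/200, while the full integral is 1/4.
This evaluates to P = 0.2689.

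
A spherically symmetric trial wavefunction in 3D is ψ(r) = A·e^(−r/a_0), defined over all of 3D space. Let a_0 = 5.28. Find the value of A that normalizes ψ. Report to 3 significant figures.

Require ∫ |ψ|² 4πr² dr = 1 over the whole domain.
In 3D with spherical symmetry the volume element is 4πr² dr.
With ∫₀^∞ r^2 e^(−αr) dr = 2!/α^3, carrying out the integral gives A² · π·a_0^3.
Substituting a_0 = 5.28 gives A² = 0.002162, so A = 0.04650.

A ≈ 0.0465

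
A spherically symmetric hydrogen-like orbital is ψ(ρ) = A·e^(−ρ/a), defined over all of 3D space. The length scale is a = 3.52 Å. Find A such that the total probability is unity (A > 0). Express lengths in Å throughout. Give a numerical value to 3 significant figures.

The normalization condition is ∫|ψ|² 4πρ² dρ = 1 from 0 to ∞.
(Spherical symmetry: dV = 4πρ² dρ.)
Recall ∫₀^∞ ρ^m e^(−ρ/β) dρ = m!·β^(m+1), ∫|ψ|² 4πρ² dρ = A²·(π·a^3).
Plugging in a = 3.52 yields A = 0.08543.

A ≈ 0.0854 Å^(-3/2)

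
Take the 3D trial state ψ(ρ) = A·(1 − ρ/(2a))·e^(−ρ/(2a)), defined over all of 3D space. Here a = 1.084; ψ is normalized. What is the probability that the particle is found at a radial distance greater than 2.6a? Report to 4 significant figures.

P = ∫ |ψ|² 4πρ² dρ over ρ > 2.6a.
The full normalization integral is A²·[8·π·a^3] = 1, fixing A².
Let u = ρ/a; then A², 4π and the length scale all cancel, so P = ∫_{2.6}^{∞} u^2·(1 - u/2)^2·e^(-u) du ÷ ∫_{0}^{∞} u^2·(1 - u/2)^2·e^(-u) du.
With ∫ u^2·(1 - u/2)^2·e^(-u) du = -(u^4/4 + u^2 + 2·u + 2)·e^(-u) + C, the region integral is ≈ 1.88539 and the full one is 2.
The region integral divided by the full integral gives P = 0.94270.

P ≈ 0.9427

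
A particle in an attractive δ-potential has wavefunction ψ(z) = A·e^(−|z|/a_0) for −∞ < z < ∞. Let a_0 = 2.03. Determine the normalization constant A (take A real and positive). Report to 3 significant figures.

A ≈ 0.702

Normalization requires ∫|ψ|² dz = 1, integrated from −∞ to ∞.
With ∫₀^∞ z^0 e^(−αz) dz = 0!/α^1, ∫|ψ|² dz = A²·(a_0).
Setting this equal to 1 gives A² = 1/(a_0).
Plugging in a_0 = 2.03 yields A = 0.7019.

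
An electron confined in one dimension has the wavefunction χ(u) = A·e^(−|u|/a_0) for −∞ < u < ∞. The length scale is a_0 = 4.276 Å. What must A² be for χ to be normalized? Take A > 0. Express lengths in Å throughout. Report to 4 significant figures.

A^2 ≈ 0.2339 Å^(-1)

The normalization condition is ∫|χ|² du = 1 from −∞ to ∞.
Using ∫₀^∞ uⁿ e^(−αu) du = n!/αⁿ⁺¹, ∫|χ|² du = A²·(a_0).
Substituting a_0 = 4.276 gives A² = 0.23386, so A = 0.48359.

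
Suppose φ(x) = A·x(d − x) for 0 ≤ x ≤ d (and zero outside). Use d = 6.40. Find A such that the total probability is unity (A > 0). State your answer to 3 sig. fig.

A ≈ 0.0529

Require ∫ |φ|² dx = 1 over the whole domain.
Expanding the polynomial and integrating term by term, with φ = A·x(d − x), the integral evaluates to A²·[d^5/30].
Hence A² = 1/[d^5/30].
Plugging in d = 6.40 yields A = 0.05286.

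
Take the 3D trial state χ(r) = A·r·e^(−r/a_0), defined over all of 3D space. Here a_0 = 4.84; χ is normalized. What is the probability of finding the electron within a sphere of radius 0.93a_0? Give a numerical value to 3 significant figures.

P ≈ 0.0409

With dV = 4πr²dr, the probability is ∫|χ|² dV over r ≤ 0.93a_0.
A² is fixed by ∫₀^∞ 4πr²|χ|² dr = 1, i.e. A² = (3·π·a_0^5)^(−1).
Let u = r/a_0; then A², 4π and the length scale all cancel, so P = ∫_{0}^{0.93} u^4·e^(-2·u) du ÷ ∫_{0}^{∞} u^4·e^(-2·u) du.
Using ∫ u^4·e^(-2·u) du = -(u^4/2 + u^3 + 3·u^2/2 + 3·u/2 + 3/4)·e^(-2·u), the numerator is ≈ 0.030678 and the denominator is 3/4.
This evaluates to P = 0.04090.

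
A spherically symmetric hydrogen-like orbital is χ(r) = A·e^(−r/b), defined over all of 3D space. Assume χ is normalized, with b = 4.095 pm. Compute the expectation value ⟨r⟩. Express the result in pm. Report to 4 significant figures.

By definition ⟨r⟩ = ∫ r |χ(r)|² 4πr² dr.
Evaluating both integrals, ⟨r⟩ = 3·b/2.
With b = 4.095, ⟨r⟩ = 6.1425.

⟨r⟩ ≈ 6.143 pm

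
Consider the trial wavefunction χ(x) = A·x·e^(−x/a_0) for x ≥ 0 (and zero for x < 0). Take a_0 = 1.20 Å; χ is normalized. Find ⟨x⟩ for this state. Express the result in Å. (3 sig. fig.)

By definition ⟨x⟩ = ∫ x |χ(x)|² dx.
Recall ∫₀^∞ x^m e^(−x/β) dx = m!·β^(m+1), since the A² factors cancel between numerator and denominator, ⟨x⟩ = 3·a_0/2.
Putting a_0 = 1.20 gives 1.800.

⟨x⟩ ≈ 1.80 Å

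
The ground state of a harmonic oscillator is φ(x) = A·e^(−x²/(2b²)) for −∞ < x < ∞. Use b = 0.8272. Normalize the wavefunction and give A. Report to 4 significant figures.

The normalization condition is ∫|φ|² dx = 1 from −∞ to ∞.
With φ = A·e^(−x²/(2b²)), the integral evaluates to A²·[√(π)·b].
Substituting b = 0.8272 gives A² = 0.68205, so A = 0.82586.

A ≈ 0.8259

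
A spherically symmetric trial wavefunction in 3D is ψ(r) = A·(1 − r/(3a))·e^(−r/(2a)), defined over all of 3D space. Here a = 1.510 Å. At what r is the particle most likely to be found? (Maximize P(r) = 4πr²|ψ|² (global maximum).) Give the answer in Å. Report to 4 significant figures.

Set d/dr [P(r) = 4πr²|ψ|²] = 0 and solve for r > 0.
This gives r = a.
With a = 1.510, the most probable radial distance is 1.5100 Å.

r ≈ 1.510 Å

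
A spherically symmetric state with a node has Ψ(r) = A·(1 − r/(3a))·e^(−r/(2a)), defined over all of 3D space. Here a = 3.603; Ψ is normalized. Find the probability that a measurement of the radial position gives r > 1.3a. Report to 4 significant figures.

P = ∫ |Ψ|² 4πr² dr over r > 1.3a.
Normalization gives A² = 1/(8·π·a^3/3).
Let u = r/a; then A², 4π and the length scale all cancel, so P = ∫_{1.3}^{∞} u^2·(1 - u/3)^2·e^(-u) du ÷ ∫_{0}^{∞} u^2·(1 - u/3)^2·e^(-u) du.
An antiderivative of u^2·(1 - u/3)^2·e^(-u) is (-u^4 + 2·u^3 - 3·u^2 - 6·u - 6)·e^(-u)/9; evaluating from 1.3 to ∞ gives ≈ 0.524839, while the full integral is 2/3.
This evaluates to P = 0.78726.

P ≈ 0.7873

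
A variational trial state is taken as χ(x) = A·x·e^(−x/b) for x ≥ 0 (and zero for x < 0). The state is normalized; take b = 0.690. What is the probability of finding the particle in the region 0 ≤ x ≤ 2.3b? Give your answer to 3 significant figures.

|χ|² is the probability density, so P = ∫_{0}^{2.3b} |χ|² dx.
Since A² = 1/(b^3/4), this is the region integral divided by the full normalization integral.
Let u = x/b; then A² and the length scale cancel, so P = ∫_{0}^{2.3} u^2·e^(-2·u) du ÷ ∫_{0}^{∞} u^2·e^(-2·u) du.
An antiderivative of u^2·e^(-2·u) is -(2·u^2 + 2·u + 1)·e^(-2·u)/4; evaluating from 0 to 2.3 gives 1/4 - 809·e^(-23/5)/200, while the full integral is 1/4.
The result is P = 0.8374.

P ≈ 0.837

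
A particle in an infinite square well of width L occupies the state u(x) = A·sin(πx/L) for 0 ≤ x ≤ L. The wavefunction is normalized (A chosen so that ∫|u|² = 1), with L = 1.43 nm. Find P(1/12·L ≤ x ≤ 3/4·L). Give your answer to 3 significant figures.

P ≈ 0.905

The probability is P = ∫ |u|² dx over [1/12·L, 3/4·L].
Since A² = 1/(L/2), this is the region integral divided by the full normalization integral.
In terms of t = x/L (A² and the length scale cancel between numerator and denominator), P = [∫_{1/12}^{3/4} sin(π·t)^2 dt] / [∫_{0}^{1} sin(π·t)^2 dt].
Using ∫ sin(π·t)^2 dt = t/2 - sin(2·π·t)/(4·π), the numerator is 3/(8·π) + 1/3 and the denominator is 1/2.
Taking the ratio, P = (9 + 8·π)/(12·π).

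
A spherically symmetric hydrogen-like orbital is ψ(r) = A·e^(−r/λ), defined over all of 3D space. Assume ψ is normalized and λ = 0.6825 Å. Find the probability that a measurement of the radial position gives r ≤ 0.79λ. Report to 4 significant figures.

P = ∫ |ψ|² 4πr² dr over r ≤ 0.79λ.
Normalization gives A² = 1/(π·λ^3).
In terms of u = r/λ (A², 4π and the length scale all cancel between numerator and denominator), P = [∫_{0}^{0.79} u^2·e^(-2·u) du] / [∫_{0}^{∞} u^2·e^(-2·u) du].
An antiderivative of u^2·e^(-2·u) is -(2·u^2 + 2·u + 1)·e^(-2·u)/4; evaluating from 0 to 0.79 gives ≈ 0.0528715, while the full integral is 1/4.
Taking the ratio yields P = 0.21149.

P ≈ 0.2115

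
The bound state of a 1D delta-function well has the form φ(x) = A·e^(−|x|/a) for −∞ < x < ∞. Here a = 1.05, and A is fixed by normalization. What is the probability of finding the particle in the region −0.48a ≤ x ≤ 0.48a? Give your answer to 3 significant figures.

P ≈ 0.617

P = ∫_{−0.48a}^{0.48a} |φ(x)|² dx.
The normalization integral ∫|φ|²dx over the whole domain equals a·A², and A² cancels in the ratio.
Both integrals are even about x = 0, so only the x ≥ 0 halves are needed (the factors of 2 cancel). Substituting u = x/a, A² and the length scale cancel in the ratio: P = ∫_{0}^{0.48} e^(-2·u) du / ∫_{0}^{∞} e^(-2·u) du.
An antiderivative of e^(-2·u) is -e^(-2·u)/2; evaluating from 0 to 0.48 gives 1/2 - e^(-24/25)/2, while the full integral is 1/2.
Taking the ratio, P = 0.6171.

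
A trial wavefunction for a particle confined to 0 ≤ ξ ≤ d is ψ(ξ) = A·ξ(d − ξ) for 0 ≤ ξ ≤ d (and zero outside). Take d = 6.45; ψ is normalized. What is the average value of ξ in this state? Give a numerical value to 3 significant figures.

The expectation value is the |ψ|²-weighted average of ξ: ∫ ξ|ψ|² dξ.
Expanding the polynomial and integrating term by term, the ratio of the moment integral to the normalization integral gives ⟨ξ⟩ = d/2.
With d = 6.45, ⟨ξ⟩ = 3.225.

⟨ξ⟩ ≈ 3.23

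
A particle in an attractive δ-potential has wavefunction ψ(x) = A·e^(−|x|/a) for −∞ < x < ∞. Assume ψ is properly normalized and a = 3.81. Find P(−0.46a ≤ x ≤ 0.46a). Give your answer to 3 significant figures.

The probability is P = ∫ |ψ|² dx over [−0.46a, 0.46a].
Since A² = 1/(a), this is the region integral divided by the full normalization integral.
By symmetry take twice the x ≥ 0 contribution in numerator and denominator; the 2's cancel. Let u = x/a; then A² and the length scale cancel, so P = ∫_{0}^{0.46} e^(-2·u) du ÷ ∫_{0}^{∞} e^(-2·u) du.
Using ∫ e^(-2·u) du = -e^(-2·u)/2, the numerator is 1/2 - e^(-23/25)/2 and the denominator is 1/2.
This works out to P = 0.6015.

P ≈ 0.601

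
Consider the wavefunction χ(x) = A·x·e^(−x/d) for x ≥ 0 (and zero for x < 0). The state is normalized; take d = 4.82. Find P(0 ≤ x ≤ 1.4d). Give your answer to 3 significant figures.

P ≈ 0.531

P = ∫_{0}^{1.4d} |χ(x)|² dx.
The normalization integral ∫|χ|²dx over the whole domain equals d^3/4·A², and A² cancels in the ratio.
Let u = x/d; then A² and the length scale cancel, so P = ∫_{0}^{1.4} u^2·e^(-2·u) du ÷ ∫_{0}^{∞} u^2·e^(-2·u) du.
Using ∫ u^2·e^(-2·u) du = -(2·u^2 + 2·u + 1)·e^(-2·u)/4, the numerator is 1/4 - 193·e^(-14/5)/100 and the denominator is 1/4.
This works out to P = 0.5305.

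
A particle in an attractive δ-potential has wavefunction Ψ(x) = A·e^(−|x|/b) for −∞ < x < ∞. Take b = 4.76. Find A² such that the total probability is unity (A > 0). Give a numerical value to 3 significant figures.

Normalization requires ∫|Ψ|² dx = 1, integrated from −∞ to ∞.
Using ∫₀^∞ xⁿ e^(−αx) dx = n!/αⁿ⁺¹, with Ψ = A·e^(−|x|/b), the integral evaluates to A²·[b].
Plugging in b = 4.76 yields A = 0.4583.

A^2 ≈ 0.210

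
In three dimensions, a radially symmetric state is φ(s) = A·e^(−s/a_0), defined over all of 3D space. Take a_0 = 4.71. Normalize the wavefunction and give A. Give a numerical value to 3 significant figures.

We need A² ∫|f|² 4πs² ds = 1, taking the integral from 0 to ∞.
In 3D with spherical symmetry the volume element is 4πs² ds.
With φ = A·e^(−s/a_0), the integral evaluates to A²·[π·a_0^3].
Hence A² = 1/[π·a_0^3].
Plugging in a_0 = 4.71 yields A = 0.05519.

A ≈ 0.0552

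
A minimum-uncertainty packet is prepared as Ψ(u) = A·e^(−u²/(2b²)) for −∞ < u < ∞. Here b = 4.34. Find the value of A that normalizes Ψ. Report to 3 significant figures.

A ≈ 0.361

We need A² ∫|f|² du = 1, taking the integral from −∞ to ∞.
With ∫_{−∞}^{∞} u^(2m) e^(−αu²) du = (2m−1)!!·√π / (2^m α^(m+1/2)), the integral (without the A² prefactor) comes out to √(π)·b.
Setting this equal to 1 gives A² = 1/(√(π)·b).
Plugging in b = 4.34 yields A = 0.3606.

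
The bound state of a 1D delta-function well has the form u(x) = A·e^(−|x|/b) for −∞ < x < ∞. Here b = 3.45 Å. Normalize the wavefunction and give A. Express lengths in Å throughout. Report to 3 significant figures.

The normalization condition is ∫|u|² dx = 1 from −∞ to ∞.
Using ∫₀^∞ xⁿ e^(−αx) dx = n!/αⁿ⁺¹, the integral (without the A² prefactor) comes out to b.
Setting this equal to 1 gives A² = 1/(b).
With b = 3.45: A² = 0.2899 and A = 0.5384.

A ≈ 0.538 Å^(-1/2)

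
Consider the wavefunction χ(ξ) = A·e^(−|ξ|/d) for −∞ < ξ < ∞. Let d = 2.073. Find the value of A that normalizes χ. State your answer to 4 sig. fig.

A ≈ 0.6945

We need A² ∫|f|² dξ = 1, taking the integral from −∞ to ∞.
With ∫₀^∞ ξ^0 e^(−αξ) dξ = 0!/α^1, carrying out the integral gives A² · d.
So A² = (d)^(−1).
Plugging in d = 2.073 yields A = 0.69454.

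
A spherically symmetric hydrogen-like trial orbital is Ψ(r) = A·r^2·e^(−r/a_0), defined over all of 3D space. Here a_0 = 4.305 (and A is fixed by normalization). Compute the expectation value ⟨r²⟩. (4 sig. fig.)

⟨r²⟩ = ∫ r^2 |Ψ|² 4πr² dr over the full domain.
Since the A² factors cancel between numerator and denominator, ⟨r²⟩ = 14·a_0^2.
Putting a_0 = 4.305 gives 259.46.

⟨r^2⟩ ≈ 259.5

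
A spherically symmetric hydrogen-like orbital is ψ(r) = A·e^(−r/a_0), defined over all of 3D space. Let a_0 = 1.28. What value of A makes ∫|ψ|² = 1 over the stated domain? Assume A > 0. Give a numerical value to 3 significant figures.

A ≈ 0.390

The normalization condition is ∫|ψ|² 4πr² dr = 1 from 0 to ∞.
Recall ∫₀^∞ r^m e^(−r/β) dr = m!·β^(m+1), the integral (without the A² prefactor) comes out to π·a_0^3.
Hence A² = 1/[π·a_0^3].
Substituting a_0 = 1.28 gives A² = 0.1518, so A = 0.3896.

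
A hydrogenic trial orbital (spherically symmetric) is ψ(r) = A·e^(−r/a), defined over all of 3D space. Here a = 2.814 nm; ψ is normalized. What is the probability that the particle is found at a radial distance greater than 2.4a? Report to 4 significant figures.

P = ∫ |ψ|² 4πr² dr over r > 2.4a.
Normalization gives A² = 1/(π·a^3).
In terms of u = r/a (A², 4π and the length scale all cancel between numerator and denominator), P = [∫_{2.4}^{∞} u^2·e^(-2·u) du] / [∫_{0}^{∞} u^2·e^(-2·u) du].
With ∫ u^2·e^(-2·u) du = -(2·u^2 + 2·u + 1)·e^(-2·u)/4 + C, the region integral is 433·e^(-24/5)/100 and the full one is 1/4.
This evaluates to P = 0.14254.

P ≈ 0.1425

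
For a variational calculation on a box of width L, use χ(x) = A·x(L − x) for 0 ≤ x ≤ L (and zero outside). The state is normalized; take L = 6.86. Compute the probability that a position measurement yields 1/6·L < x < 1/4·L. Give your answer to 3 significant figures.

P ≈ 0.0680

|χ|² is the probability density, so P = ∫_{1/6·L}^{1/4·L} |χ|² dx.
With A² fixed by ∫|χ|² = 1, i.e. A² = (L^5/30)^(−1), substitute and integrate.
In terms of u = x/L (A² and the length scale cancel between numerator and denominator), P = [∫_{1/6}^{1/4} u^2·(1 - u)^2 du] / [∫_{0}^{1} u^2·(1 - u)^2 du].
An antiderivative of u^2·(1 - u)^2 is u^3·(6·u^2 - 15·u + 10)/30; evaluating from 1/6 to 1/4 gives ≈ 0.0022674, while the full integral is 1/30.
This works out to P = 0.06802.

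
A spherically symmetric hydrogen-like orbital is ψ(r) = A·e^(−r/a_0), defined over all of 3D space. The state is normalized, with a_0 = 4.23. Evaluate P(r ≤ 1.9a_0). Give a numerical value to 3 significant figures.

Integrate the radial probability density 4πr²|ψ|² over r ≤ 1.9a_0.
Normalization gives A² = 1/(π·a_0^3).
Substituting u = r/a_0, A², 4π and the length scale all cancel in the ratio: P = ∫_{0}^{1.9} u^2·e^(-2·u) du / ∫_{0}^{∞} u^2·e^(-2·u) du.
Using ∫ u^2·e^(-2·u) du = -(2·u^2 + 2·u + 1)·e^(-2·u)/4, the numerator is 1/4 - 601·e^(-19/5)/200 and the denominator is 1/4.
This evaluates to P = 0.7311.

P ≈ 0.731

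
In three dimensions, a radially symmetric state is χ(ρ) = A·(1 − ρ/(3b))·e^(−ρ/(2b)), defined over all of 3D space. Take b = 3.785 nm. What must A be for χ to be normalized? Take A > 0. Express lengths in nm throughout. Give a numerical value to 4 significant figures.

Normalization requires ∫|χ|² 4πρ² dρ = 1, integrated from 0 to ∞.
(Spherical symmetry: dV = 4πρ² dρ.)
Recall ∫₀^∞ ρ^m e^(−ρ/β) dρ = m!·β^(m+1), ∫|χ|² 4πρ² dρ = A²·(8·π·b^3/3).
So A² = (8·π·b^3/3)^(−1).
Plugging in b = 3.785 yields A = 0.046918.

A ≈ 0.04692 nm^(-3/2)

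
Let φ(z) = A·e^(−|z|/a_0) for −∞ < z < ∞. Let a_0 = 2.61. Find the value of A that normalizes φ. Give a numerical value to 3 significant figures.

A ≈ 0.619

Require ∫ |φ|² dz = 1 over the whole domain.
With ∫₀^∞ z^0 e^(−αz) dz = 0!/α^1, with φ = A·e^(−|z|/a_0), the integral evaluates to A²·[a_0].
Hence A² = 1/[a_0].
Substituting a_0 = 2.61 gives A² = 0.3831, so A = 0.6190.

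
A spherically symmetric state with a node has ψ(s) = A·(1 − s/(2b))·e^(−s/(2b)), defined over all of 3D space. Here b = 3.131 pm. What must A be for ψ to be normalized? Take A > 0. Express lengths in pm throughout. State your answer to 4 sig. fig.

The normalization condition is ∫|ψ|² 4πs² ds = 1 from 0 to ∞.
(Spherical symmetry: dV = 4πs² ds.)
Carrying out the integral gives A² · 8·π·b^3.
So A² = (8·π·b^3)^(−1).
With b = 3.131: A² = 0.0012963 and A = 0.036004.

A ≈ 0.03600 pm^(-3/2)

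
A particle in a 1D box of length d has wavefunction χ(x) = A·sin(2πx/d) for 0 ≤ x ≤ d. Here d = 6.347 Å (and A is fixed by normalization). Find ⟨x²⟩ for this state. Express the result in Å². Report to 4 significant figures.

⟨x^2⟩ ≈ 12.92 Å^2

⟨x²⟩ = ∫ x^2 |χ|² dx over the full domain.
With ∫₀^d sin²(nπx/d) dx = d/2, the ratio of the moment integral to the normalization integral gives ⟨x²⟩ = -d^2/(8·π^2) + d^2/3.
With d = 6.347, ⟨x^2⟩ = 12.918.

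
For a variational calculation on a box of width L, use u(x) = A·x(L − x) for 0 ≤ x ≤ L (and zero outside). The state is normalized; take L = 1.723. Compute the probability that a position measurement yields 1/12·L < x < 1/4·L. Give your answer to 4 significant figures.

P ≈ 0.09843

The probability is P = ∫ |u|² dx over [1/12·L, 1/4·L].
With A² fixed by ∫|u|² = 1, i.e. A² = (L^5/30)^(−1), substitute and integrate.
In terms of t = x/L (A² and the length scale cancel between numerator and denominator), P = [∫_{1/12}^{1/4} t^2·(1 - t)^2 dt] / [∫_{0}^{1} t^2·(1 - t)^2 dt].
Using ∫ t^2·(1 - t)^2 dt = t^3·(6·t^2 - 15·t + 10)/30, the numerator is ≈ 0.00328093 and the denominator is 1/30.
Taking the ratio, P = 0.098428.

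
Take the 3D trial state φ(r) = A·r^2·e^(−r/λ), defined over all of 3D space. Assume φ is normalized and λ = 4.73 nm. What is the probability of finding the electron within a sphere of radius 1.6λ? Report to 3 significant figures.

P = ∫ |φ|² 4πr² dr over r ≤ 1.6λ.
The full normalization integral is A²·[45·π·λ^7/2] = 1, fixing A².
Let u = r/λ; then A², 4π and the length scale all cancel, so P = ∫_{0}^{1.6} u^6·e^(-2·u) du ÷ ∫_{0}^{∞} u^6·e^(-2·u) du.
An antiderivative of u^6·e^(-2·u) is -(4·u^6 + 12·u^5 + 30·u^4 + 60·u^3 + 90·u^2 + 90·u + 45)·e^(-2·u)/8; evaluating from 0 to 1.6 gives ≈ 0.25098, while the full integral is 45/8.
This evaluates to P = 0.04462.

P ≈ 0.0446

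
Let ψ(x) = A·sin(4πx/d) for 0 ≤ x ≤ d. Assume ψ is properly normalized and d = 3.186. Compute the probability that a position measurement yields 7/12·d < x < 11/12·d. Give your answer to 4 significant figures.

|ψ|² is the probability density, so P = ∫_{7/12·d}^{11/12·d} |ψ|² dx.
With A² fixed by ∫|ψ|² = 1, i.e. A² = (d/2)^(−1), substitute and integrate.
In terms of u = x/d (A² and the length scale cancel between numerator and denominator), P = [∫_{7/12}^{11/12} sin(4·π·u)^2 du] / [∫_{0}^{1} sin(4·π·u)^2 du].
With ∫ sin(4·π·u)^2 du = u/2 - sin(4·π·u)·cos(4·π·u)/(8·π) + C, the region integral is √(3)/(16·π) + 1/6 and the full one is 1/2.
This works out to P = (√(3)/8 + π/3)/π.

P ≈ 0.4022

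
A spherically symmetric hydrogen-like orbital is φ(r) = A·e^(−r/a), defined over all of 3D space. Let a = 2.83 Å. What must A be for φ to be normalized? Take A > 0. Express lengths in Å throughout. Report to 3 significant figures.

Normalization requires ∫|φ|² 4πr² dr = 1, integrated from 0 to ∞.
(Spherical symmetry: dV = 4πr² dr.)
With φ = A·e^(−r/a), the integral evaluates to A²·[π·a^3].
Hence A² = 1/[π·a^3].
With a = 2.83: A² = 0.01404 and A = 0.1185.

A ≈ 0.119 Å^(-3/2)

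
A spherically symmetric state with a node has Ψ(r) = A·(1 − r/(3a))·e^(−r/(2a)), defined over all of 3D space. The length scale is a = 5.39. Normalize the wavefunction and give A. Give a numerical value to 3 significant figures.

We need A² ∫|f|² 4πr² dr = 1, taking the integral from 0 to ∞.
In 3D with spherical symmetry the volume element is 4πr² dr.
∫|Ψ|² 4πr² dr = A²·(8·π·a^3/3).
Hence A² = 1/[8·π·a^3/3].
With a = 5.39: A² = 0.0007623 and A = 0.02761.

A ≈ 0.0276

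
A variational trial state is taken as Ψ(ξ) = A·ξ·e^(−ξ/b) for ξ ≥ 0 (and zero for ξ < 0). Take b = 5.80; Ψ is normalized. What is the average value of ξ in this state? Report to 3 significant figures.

The expectation value is the |Ψ|²-weighted average of ξ: ∫ ξ|Ψ|² dξ.
Using ∫₀^∞ ξⁿ e^(−αξ) dξ = n!/αⁿ⁺¹, evaluating both integrals, ⟨ξ⟩ = 3·b/2.
With b = 5.80, ⟨ξ⟩ = 8.700.

⟨ξ⟩ ≈ 8.70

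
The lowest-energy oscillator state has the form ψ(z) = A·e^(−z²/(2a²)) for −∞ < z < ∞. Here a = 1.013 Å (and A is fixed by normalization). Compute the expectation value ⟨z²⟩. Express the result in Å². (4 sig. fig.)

⟨z²⟩ = ∫ z^2 |ψ|² dz over the full domain.
Using the Gaussian integral ∫_{−∞}^{∞} e^(−αz²) dz = √(π/α), since the A² factors cancel between numerator and denominator, ⟨z²⟩ = a^2/2.
With a = 1.013, ⟨z^2⟩ = 0.51308.

⟨z^2⟩ ≈ 0.5131 Å^2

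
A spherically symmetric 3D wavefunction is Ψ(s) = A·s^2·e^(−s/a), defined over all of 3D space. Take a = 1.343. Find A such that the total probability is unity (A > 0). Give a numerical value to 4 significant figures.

Require ∫ |Ψ|² 4πs² ds = 1 over the whole domain.
(Spherical symmetry: dV = 4πs² ds.)
The integral (without the A² prefactor) comes out to 45·π·a^7/2.
Hence A² = 1/[45·π·a^7/2].
Substituting a = 1.343 gives A² = 0.0017953, so A = 0.042371.

A ≈ 0.04237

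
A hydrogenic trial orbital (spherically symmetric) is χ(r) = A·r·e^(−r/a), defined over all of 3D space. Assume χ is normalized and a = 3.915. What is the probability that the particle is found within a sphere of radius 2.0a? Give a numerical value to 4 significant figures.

P = ∫ |χ|² 4πr² dr over r ≤ 2.0a.
Normalization gives A² = 1/(3·π·a^5).
Substituting u = r/a, A², 4π and the length scale all cancel in the ratio: P = ∫_{0}^{2.0} u^4·e^(-2·u) du / ∫_{0}^{∞} u^4·e^(-2·u) du.
An antiderivative of u^4·e^(-2·u) is -(u^4/2 + u^3 + 3·u^2/2 + 3·u/2 + 3/4)·e^(-2·u); evaluating from 0 to 2.0 gives 3/4 - 103·e^(-4)/4, while the full integral is 3/4.
This evaluates to P = 0.37116.

P ≈ 0.3712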